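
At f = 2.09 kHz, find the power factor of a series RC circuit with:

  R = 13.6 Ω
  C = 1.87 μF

Step 1 — Angular frequency: ω = 2π·f = 2π·2090 = 1.313e+04 rad/s.
Step 2 — Component impedances:
  R: Z = R = 13.6 Ω
  C: Z = 1/(jωC) = -j/(ω·C) = 0 - j40.72 Ω
Step 3 — Series combination: Z_total = R + C = 13.6 - j40.72 Ω = 42.93∠-71.5° Ω.
Step 4 — Power factor: PF = cos(φ) = Re(Z)/|Z| = 13.6/42.93 = 0.3168.
Step 5 — Type: Im(Z) = -40.72 ⇒ leading (phase φ = -71.5°).

PF = 0.3168 (leading, φ = -71.5°)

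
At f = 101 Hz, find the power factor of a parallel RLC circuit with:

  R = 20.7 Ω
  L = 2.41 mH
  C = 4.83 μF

Step 1 — Angular frequency: ω = 2π·f = 2π·101 = 634.6 rad/s.
Step 2 — Component impedances:
  R: Z = R = 20.7 Ω
  L: Z = jωL = j·634.6·0.00241 = 0 + j1.529 Ω
  C: Z = 1/(jωC) = -j/(ω·C) = 0 - j326.3 Ω
Step 3 — Parallel combination: 1/Z_total = 1/R + 1/L + 1/C; Z_total = 0.1134 + j1.528 Ω = 1.532∠85.8° Ω.
Step 4 — Power factor: PF = cos(φ) = Re(Z)/|Z| = 0.11344/1.5324 = 0.07403.
Step 5 — Type: Im(Z) = 1.528 ⇒ lagging (phase φ = 85.8°).

PF = 0.07403 (lagging, φ = 85.8°)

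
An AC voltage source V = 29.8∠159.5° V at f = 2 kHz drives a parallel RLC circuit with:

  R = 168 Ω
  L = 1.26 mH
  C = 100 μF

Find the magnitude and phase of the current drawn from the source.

Step 1 — Angular frequency: ω = 2π·f = 2π·2000 = 1.257e+04 rad/s.
Step 2 — Component impedances:
  R: Z = R = 168 Ω
  L: Z = jωL = j·1.257e+04·0.00126 = 0 + j15.83 Ω
  C: Z = 1/(jωC) = -j/(ω·C) = 0 - j0.7958 Ω
Step 3 — Parallel combination: 1/Z_total = 1/R + 1/L + 1/C; Z_total = 0.004179 - j0.8379 Ω = 0.8379∠-89.7° Ω.
Step 4 — Source phasor: V = 29.8∠159.5° V = -27.91 + j10.44 V.
Step 5 — Ohm's law: I = V / Z_total = (-27.91 + j10.44) / (0.004179 - j0.8379) = -12.62 - j33.25 A.
Step 6 — Convert to polar: |I| = 35.57 A, ∠I = -110.8°.

I = 35.57∠-110.8° A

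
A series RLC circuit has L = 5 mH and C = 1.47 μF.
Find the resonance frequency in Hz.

Step 1 — Resonance condition Im(Z)=0 gives ω₀ = 1/√(LC).
Step 2 — ω₀ = 1/√(0.005·1.47e-06) = 1.166e+04 rad/s.
Step 3 — f₀ = ω₀/(2π) = 1856 Hz.

f₀ = 1856 Hz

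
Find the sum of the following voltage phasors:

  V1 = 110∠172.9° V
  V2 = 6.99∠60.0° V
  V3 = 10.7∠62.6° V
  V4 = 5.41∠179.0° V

Step 1 — Convert each phasor to rectangular form:
  V1 = 110·(cos(172.9°) + j·sin(172.9°)) = -109.2 + j13.6 V
  V2 = 6.99·(cos(60.0°) + j·sin(60.0°)) = 3.495 + j6.054 V
  V3 = 10.7·(cos(62.6°) + j·sin(62.6°)) = 4.924 + j9.5 V
  V4 = 5.41·(cos(179.0°) + j·sin(179.0°)) = -5.409 + j0.09442 V
Step 2 — Sum components: V_total = -106.1 + j29.24 V.
Step 3 — Convert to polar: |V_total| = 110.1 V, ∠V_total = 164.6°.

V_total = 110.1∠164.6° V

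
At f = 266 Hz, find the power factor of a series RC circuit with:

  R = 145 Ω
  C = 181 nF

Step 1 — Angular frequency: ω = 2π·f = 2π·266 = 1671 rad/s.
Step 2 — Component impedances:
  R: Z = R = 145 Ω
  C: Z = 1/(jωC) = -j/(ω·C) = 0 - j3306 Ω
Step 3 — Series combination: Z_total = R + C = 145 - j3306 Ω = 3309∠-87.5° Ω.
Step 4 — Power factor: PF = cos(φ) = Re(Z)/|Z| = 145/3309 = 0.04382.
Step 5 — Type: Im(Z) = -3306 ⇒ leading (phase φ = -87.5°).

PF = 0.04382 (leading, φ = -87.5°)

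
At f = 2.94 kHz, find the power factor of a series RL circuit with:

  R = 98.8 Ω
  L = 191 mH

Step 1 — Angular frequency: ω = 2π·f = 2π·2940 = 1.847e+04 rad/s.
Step 2 — Component impedances:
  R: Z = R = 98.8 Ω
  L: Z = jωL = j·1.847e+04·0.191 = 0 + j3528 Ω
Step 3 — Series combination: Z_total = R + L = 98.8 + j3528 Ω = 3530∠88.4° Ω.
Step 4 — Power factor: PF = cos(φ) = Re(Z)/|Z| = 98.8/3530 = 0.02799.
Step 5 — Type: Im(Z) = 3528 ⇒ lagging (phase φ = 88.4°).

PF = 0.02799 (lagging, φ = 88.4°)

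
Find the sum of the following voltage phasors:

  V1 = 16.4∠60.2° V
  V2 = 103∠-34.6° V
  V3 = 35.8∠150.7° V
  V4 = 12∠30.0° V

Step 1 — Convert each phasor to rectangular form:
  V1 = 16.4·(cos(60.2°) + j·sin(60.2°)) = 8.15 + j14.23 V
  V2 = 103·(cos(-34.6°) + j·sin(-34.6°)) = 84.78 - j58.49 V
  V3 = 35.8·(cos(150.7°) + j·sin(150.7°)) = -31.22 + j17.52 V
  V4 = 12·(cos(30.0°) + j·sin(30.0°)) = 10.39 + j6 V
Step 2 — Sum components: V_total = 72.11 - j20.74 V.
Step 3 — Convert to polar: |V_total| = 75.03 V, ∠V_total = -16.0°.

V_total = 75.03∠-16.0° V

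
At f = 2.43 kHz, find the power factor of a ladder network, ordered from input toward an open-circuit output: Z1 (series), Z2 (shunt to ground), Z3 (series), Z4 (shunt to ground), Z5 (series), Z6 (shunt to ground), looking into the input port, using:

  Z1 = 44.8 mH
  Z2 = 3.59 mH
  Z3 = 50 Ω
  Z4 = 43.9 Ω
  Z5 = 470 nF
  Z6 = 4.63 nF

Step 1 — Angular frequency: ω = 2π·f = 2π·2430 = 1.527e+04 rad/s.
Step 2 — Component impedances:
  Z1: Z = jωL = j·1.527e+04·0.0448 = 0 + j684 Ω
  Z2: Z = jωL = j·1.527e+04·0.00359 = 0 + j54.81 Ω
  Z3: Z = R = 50 Ω
  Z4: Z = R = 43.9 Ω
  Z5: Z = 1/(jωC) = -j/(ω·C) = 0 - j139.4 Ω
  Z6: Z = 1/(jωC) = -j/(ω·C) = 0 - j1.415e+04 Ω
Step 3 — Ladder network (open output): work backward from the far end, alternating series and parallel combinations. Z_in = 23.89 + j724.9 Ω = 725.3∠88.1° Ω.
Step 4 — Power factor: PF = cos(φ) = Re(Z)/|Z| = 23.89/725.3 = 0.03294.
Step 5 — Type: Im(Z) = 724.9 ⇒ lagging (phase φ = 88.1°).

PF = 0.03294 (lagging, φ = 88.1°)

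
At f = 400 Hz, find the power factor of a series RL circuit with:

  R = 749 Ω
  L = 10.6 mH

Step 1 — Angular frequency: ω = 2π·f = 2π·400 = 2513 rad/s.
Step 2 — Component impedances:
  R: Z = R = 749 Ω
  L: Z = jωL = j·2513·0.0106 = 0 + j26.64 Ω
Step 3 — Series combination: Z_total = R + L = 749 + j26.64 Ω = 749.5∠2.0° Ω.
Step 4 — Power factor: PF = cos(φ) = Re(Z)/|Z| = 749/749.47 = 0.9994.
Step 5 — Type: Im(Z) = 26.64 ⇒ lagging (phase φ = 2.0°).

PF = 0.9994 (lagging, φ = 2.0°)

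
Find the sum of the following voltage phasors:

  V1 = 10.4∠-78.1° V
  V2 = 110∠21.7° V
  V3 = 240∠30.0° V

Step 1 — Convert each phasor to rectangular form:
  V1 = 10.4·(cos(-78.1°) + j·sin(-78.1°)) = 2.145 - j10.18 V
  V2 = 110·(cos(21.7°) + j·sin(21.7°)) = 102.2 + j40.67 V
  V3 = 240·(cos(30.0°) + j·sin(30.0°)) = 207.8 + j120 V
Step 2 — Sum components: V_total = 312.2 + j150.5 V.
Step 3 — Convert to polar: |V_total| = 346.6 V, ∠V_total = 25.7°.

V_total = 346.6∠25.7° V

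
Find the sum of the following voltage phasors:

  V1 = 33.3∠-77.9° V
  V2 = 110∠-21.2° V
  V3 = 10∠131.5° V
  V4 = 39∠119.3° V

Step 1 — Convert each phasor to rectangular form:
  V1 = 33.3·(cos(-77.9°) + j·sin(-77.9°)) = 6.98 - j32.56 V
  V2 = 110·(cos(-21.2°) + j·sin(-21.2°)) = 102.6 - j39.78 V
  V3 = 10·(cos(131.5°) + j·sin(131.5°)) = -6.626 + j7.49 V
  V4 = 39·(cos(119.3°) + j·sin(119.3°)) = -19.09 + j34.01 V
Step 2 — Sum components: V_total = 83.82 - j30.84 V.
Step 3 — Convert to polar: |V_total| = 89.32 V, ∠V_total = -20.2°.

V_total = 89.32∠-20.2° V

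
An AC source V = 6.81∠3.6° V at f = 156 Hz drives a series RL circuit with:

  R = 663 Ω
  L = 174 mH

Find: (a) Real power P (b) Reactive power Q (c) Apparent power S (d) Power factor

Step 1 — Angular frequency: ω = 2π·f = 2π·156 = 980.2 rad/s.
Step 2 — Component impedances:
  R: Z = R = 663 Ω
  L: Z = jωL = j·980.2·0.174 = 0 + j170.6 Ω
Step 3 — Series combination: Z_total = R + L = 663 + j170.6 Ω = 684.6∠14.4° Ω.
Step 4 — Source phasor: V = 6.81∠3.6° V = 6.797 + j0.4276 V.
Step 5 — Current: I = V / Z = 0.009771 - j0.001868 A = 0.009948∠-10.8° A.
Step 6 — Complex power: S = V·I* = 0.06561 + j0.01688 VA.
Step 7 — Real power: P = Re(S) = 0.06561 W.
Step 8 — Reactive power: Q = Im(S) = 0.01688 VAR.
Step 9 — Apparent power: |S| = 0.06774 VA.
Step 10 — Power factor: PF = P/|S| = 0.9685 (lagging).

(a) P = 0.06561 W  (b) Q = 0.01688 VAR  (c) S = 0.06774 VA  (d) PF = 0.9685 (lagging)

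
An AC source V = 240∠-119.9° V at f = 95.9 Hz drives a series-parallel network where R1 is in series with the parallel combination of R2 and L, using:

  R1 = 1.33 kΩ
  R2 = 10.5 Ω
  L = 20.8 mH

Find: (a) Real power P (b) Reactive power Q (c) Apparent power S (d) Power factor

Step 1 — Angular frequency: ω = 2π·f = 2π·95.9 = 602.6 rad/s.
Step 2 — Component impedances:
  R1: Z = R = 1330 Ω
  R2: Z = R = 10.5 Ω
  L: Z = jωL = j·602.6·0.0208 = 0 + j12.53 Ω
Step 3 — Parallel branch: R2 || L = 1/(1/R2 + 1/L) = 6.17 + j5.169 Ω.
Step 4 — Series with R1: Z_total = R1 + (R2 || L) = 1336 + j5.169 Ω = 1336∠0.2° Ω.
Step 5 — Source phasor: V = 240∠-119.9° V = -119.6 - j208.1 V.
Step 6 — Current: I = V / Z = -0.09014 - j0.1554 A = 0.1796∠-120.1° A.
Step 7 — Complex power: S = V·I* = 43.11 + j0.1668 VA.
Step 8 — Real power: P = Re(S) = 43.11 W.
Step 9 — Reactive power: Q = Im(S) = 0.1668 VAR.
Step 10 — Apparent power: |S| = 43.11 VA.
Step 11 — Power factor: PF = P/|S| = 1 (lagging).

(a) P = 43.11 W  (b) Q = 0.1668 VAR  (c) S = 43.11 VA  (d) PF = 1 (lagging)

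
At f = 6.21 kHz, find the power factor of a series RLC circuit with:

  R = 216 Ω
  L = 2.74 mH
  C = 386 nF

Step 1 — Angular frequency: ω = 2π·f = 2π·6210 = 3.902e+04 rad/s.
Step 2 — Component impedances:
  R: Z = R = 216 Ω
  L: Z = jωL = j·3.902e+04·0.00274 = 0 + j106.9 Ω
  C: Z = 1/(jωC) = -j/(ω·C) = 0 - j66.4 Ω
Step 3 — Series combination: Z_total = R + L + C = 216 + j40.52 Ω = 219.8∠10.6° Ω.
Step 4 — Power factor: PF = cos(φ) = Re(Z)/|Z| = 216/219.767 = 0.9829.
Step 5 — Type: Im(Z) = 40.52 ⇒ lagging (phase φ = 10.6°).

PF = 0.9829 (lagging, φ = 10.6°)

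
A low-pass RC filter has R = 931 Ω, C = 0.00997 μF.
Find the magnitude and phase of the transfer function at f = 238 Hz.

Step 1 — Angular frequency: ω = 2π·238 = 1495 rad/s.
Step 2 — Transfer function: H(jω) = 1/(1 + jωRC).
Step 3 — Denominator: 1 + jωRC = 1 + j·1495·931·9.97e-09 = 1 + j0.01388.
Step 4 — H = 0.9998 - j0.01388.
Step 5 — Magnitude: |H| = 0.9999 (-0.0 dB); phase: φ = -0.8°.

|H| = 0.9999 (-0.0 dB), φ = -0.8°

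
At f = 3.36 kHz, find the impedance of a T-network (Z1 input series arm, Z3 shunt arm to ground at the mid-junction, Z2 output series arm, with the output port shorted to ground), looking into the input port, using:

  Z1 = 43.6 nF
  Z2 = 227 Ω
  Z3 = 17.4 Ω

Step 1 — Angular frequency: ω = 2π·f = 2π·3360 = 2.111e+04 rad/s.
Step 2 — Component impedances:
  Z1: Z = 1/(jωC) = -j/(ω·C) = 0 - j1086 Ω
  Z2: Z = R = 227 Ω
  Z3: Z = R = 17.4 Ω
Step 3 — With the output port shorted to ground, the output series arm Z2 runs from the junction to ground; the shunt arm Z3 also runs from the junction to ground. They appear in parallel: Z3 || Z2 = 16.16 Ω.
Step 4 — Series with input arm Z1: Z_in = Z1 + (Z3 || Z2) = 16.16 - j1086 Ω = 1087∠-89.1° Ω.

Z = 16.16 - j1086 Ω = 1087∠-89.1° Ω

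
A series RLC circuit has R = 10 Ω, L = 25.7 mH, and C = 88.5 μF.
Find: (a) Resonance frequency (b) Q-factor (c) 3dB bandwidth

Step 1 — Resonance: ω₀ = 1/√(LC) = 1/√(0.0257·8.85e-05) = 663.1 rad/s.
Step 2 — f₀ = ω₀/(2π) = 105.5 Hz.
Step 3 — Series Q: Q = ω₀L/R = 663.1·0.0257/10 = 1.704.
Step 4 — Bandwidth: Δω = ω₀/Q = 389.1 rad/s; BW = Δω/(2π) = 61.93 Hz.

(a) f₀ = 105.5 Hz  (b) Q = 1.704  (c) BW = 61.93 Hz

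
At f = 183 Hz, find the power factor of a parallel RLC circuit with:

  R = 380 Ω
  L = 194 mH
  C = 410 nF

Step 1 — Angular frequency: ω = 2π·f = 2π·183 = 1150 rad/s.
Step 2 — Component impedances:
  R: Z = R = 380 Ω
  L: Z = jωL = j·1150·0.194 = 0 + j223.1 Ω
  C: Z = 1/(jωC) = -j/(ω·C) = 0 - j2121 Ω
Step 3 — Parallel combination: 1/Z_total = 1/R + 1/L + 1/C; Z_total = 114.3 + j174.3 Ω = 208.4∠56.7° Ω.
Step 4 — Power factor: PF = cos(φ) = Re(Z)/|Z| = 114.3/208.4 = 0.5485.
Step 5 — Type: Im(Z) = 174.3 ⇒ lagging (phase φ = 56.7°).

PF = 0.5485 (lagging, φ = 56.7°)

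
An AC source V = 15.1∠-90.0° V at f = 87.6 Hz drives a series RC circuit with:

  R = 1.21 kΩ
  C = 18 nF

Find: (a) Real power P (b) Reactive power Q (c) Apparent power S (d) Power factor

Step 1 — Angular frequency: ω = 2π·f = 2π·87.6 = 550.4 rad/s.
Step 2 — Component impedances:
  R: Z = R = 1210 Ω
  C: Z = 1/(jωC) = -j/(ω·C) = 0 - j1.009e+05 Ω
Step 3 — Series combination: Z_total = R + C = 1210 - j1.009e+05 Ω = 1.009e+05∠-89.3° Ω.
Step 4 — Source phasor: V = 15.1∠-90.0° V = 0 - j15.1 V.
Step 5 — Current: I = V / Z = 0.0001496 - j1.793e-06 A = 0.0001496∠-0.7° A.
Step 6 — Complex power: S = V·I* = 2.708e-05 - j0.002259 VA.
Step 7 — Real power: P = Re(S) = 2.708e-05 W.
Step 8 — Reactive power: Q = Im(S) = -0.002259 VAR.
Step 9 — Apparent power: |S| = 0.002259 VA.
Step 10 — Power factor: PF = P/|S| = 0.01199 (leading).

(a) P = 2.708e-05 W  (b) Q = -0.002259 VAR  (c) S = 0.002259 VA  (d) PF = 0.01199 (leading)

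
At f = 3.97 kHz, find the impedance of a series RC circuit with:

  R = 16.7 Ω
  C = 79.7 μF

Step 1 — Angular frequency: ω = 2π·f = 2π·3970 = 2.494e+04 rad/s.
Step 2 — Component impedances:
  R: Z = R = 16.7 Ω
  C: Z = 1/(jωC) = -j/(ω·C) = 0 - j0.503 Ω
Step 3 — Series combination: Z_total = R + C = 16.7 - j0.503 Ω = 16.71∠-1.7° Ω.

Z = 16.7 - j0.503 Ω = 16.71∠-1.7° Ω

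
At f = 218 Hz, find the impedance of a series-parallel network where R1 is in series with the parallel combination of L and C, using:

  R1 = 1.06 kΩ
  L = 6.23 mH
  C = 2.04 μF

Step 1 — Angular frequency: ω = 2π·f = 2π·218 = 1370 rad/s.
Step 2 — Component impedances:
  R1: Z = R = 1060 Ω
  L: Z = jωL = j·1370·0.00623 = 0 + j8.533 Ω
  C: Z = 1/(jωC) = -j/(ω·C) = 0 - j357.9 Ω
Step 3 — Parallel branch: L || C = 1/(1/L + 1/C) = 0 + j8.742 Ω.
Step 4 — Series with R1: Z_total = R1 + (L || C) = 1060 + j8.742 Ω = 1060∠0.5° Ω.

Z = 1060 + j8.742 Ω = 1060∠0.5° Ω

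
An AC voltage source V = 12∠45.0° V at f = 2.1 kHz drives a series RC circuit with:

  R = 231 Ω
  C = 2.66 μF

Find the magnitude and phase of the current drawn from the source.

Step 1 — Angular frequency: ω = 2π·f = 2π·2100 = 1.319e+04 rad/s.
Step 2 — Component impedances:
  R: Z = R = 231 Ω
  C: Z = 1/(jωC) = -j/(ω·C) = 0 - j28.49 Ω
Step 3 — Series combination: Z_total = R + C = 231 - j28.49 Ω = 232.8∠-7.0° Ω.
Step 4 — Source phasor: V = 12∠45.0° V = 8.485 + j8.485 V.
Step 5 — Ohm's law: I = V / Z_total = (8.485 + j8.485) / (231 - j28.49) = 0.03172 + j0.04065 A.
Step 6 — Convert to polar: |I| = 0.05156 A, ∠I = 52.0°.

I = 0.05156∠52.0° A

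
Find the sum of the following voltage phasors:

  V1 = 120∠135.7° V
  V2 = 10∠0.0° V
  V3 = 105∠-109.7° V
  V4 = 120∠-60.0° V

Step 1 — Convert each phasor to rectangular form:
  V1 = 120·(cos(135.7°) + j·sin(135.7°)) = -85.88 + j83.81 V
  V2 = 10·(cos(0.0°) + j·sin(0.0°)) = 10 V
  V3 = 105·(cos(-109.7°) + j·sin(-109.7°)) = -35.4 - j98.85 V
  V4 = 120·(cos(-60.0°) + j·sin(-60.0°)) = 60 - j103.9 V
Step 2 — Sum components: V_total = -51.28 - j119 V.
Step 3 — Convert to polar: |V_total| = 129.5 V, ∠V_total = -113.3°.

V_total = 129.5∠-113.3° V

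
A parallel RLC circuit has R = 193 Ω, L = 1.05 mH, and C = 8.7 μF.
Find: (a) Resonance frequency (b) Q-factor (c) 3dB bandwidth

Step 1 — Resonance: ω₀ = 1/√(LC) = 1/√(0.00105·8.7e-06) = 1.046e+04 rad/s.
Step 2 — f₀ = ω₀/(2π) = 1665 Hz.
Step 3 — Parallel Q: Q = R/(ω₀L) = 193/(1.046e+04·0.00105) = 17.57.
Step 4 — Bandwidth: Δω = ω₀/Q = 595.6 rad/s; BW = Δω/(2π) = 94.79 Hz.

(a) f₀ = 1665 Hz  (b) Q = 17.57  (c) BW = 94.79 Hz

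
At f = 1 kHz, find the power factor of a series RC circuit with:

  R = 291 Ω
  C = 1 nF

Step 1 — Angular frequency: ω = 2π·f = 2π·1000 = 6283 rad/s.
Step 2 — Component impedances:
  R: Z = R = 291 Ω
  C: Z = 1/(jωC) = -j/(ω·C) = 0 - j1.592e+05 Ω
Step 3 — Series combination: Z_total = R + C = 291 - j1.592e+05 Ω = 1.592e+05∠-89.9° Ω.
Step 4 — Power factor: PF = cos(φ) = Re(Z)/|Z| = 291/1.592e+05 = 0.001828.
Step 5 — Type: Im(Z) = -1.592e+05 ⇒ leading (phase φ = -89.9°).

PF = 0.001828 (leading, φ = -89.9°)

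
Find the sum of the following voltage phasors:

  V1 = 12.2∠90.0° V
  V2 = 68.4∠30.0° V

Step 1 — Convert each phasor to rectangular form:
  V1 = 12.2·(cos(90.0°) + j·sin(90.0°)) = 0 + j12.2 V
  V2 = 68.4·(cos(30.0°) + j·sin(30.0°)) = 59.24 + j34.2 V
Step 2 — Sum components: V_total = 59.24 + j46.4 V.
Step 3 — Convert to polar: |V_total| = 75.25 V, ∠V_total = 38.1°.

V_total = 75.25∠38.1° V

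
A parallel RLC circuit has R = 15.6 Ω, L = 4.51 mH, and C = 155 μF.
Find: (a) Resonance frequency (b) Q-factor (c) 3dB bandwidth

Step 1 — Resonance: ω₀ = 1/√(LC) = 1/√(0.00451·0.000155) = 1196 rad/s.
Step 2 — f₀ = ω₀/(2π) = 190.4 Hz.
Step 3 — Parallel Q: Q = R/(ω₀L) = 15.6/(1196·0.00451) = 2.892.
Step 4 — Bandwidth: Δω = ω₀/Q = 413.6 rad/s; BW = Δω/(2π) = 65.82 Hz.

(a) f₀ = 190.4 Hz  (b) Q = 2.892  (c) BW = 65.82 Hz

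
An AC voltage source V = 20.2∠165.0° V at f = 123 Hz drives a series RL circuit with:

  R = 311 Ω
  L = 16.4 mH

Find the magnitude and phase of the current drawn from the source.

Step 1 — Angular frequency: ω = 2π·f = 2π·123 = 772.8 rad/s.
Step 2 — Component impedances:
  R: Z = R = 311 Ω
  L: Z = jωL = j·772.8·0.0164 = 0 + j12.67 Ω
Step 3 — Series combination: Z_total = R + L = 311 + j12.67 Ω = 311.3∠2.3° Ω.
Step 4 — Source phasor: V = 20.2∠165.0° V = -19.51 + j5.228 V.
Step 5 — Ohm's law: I = V / Z_total = (-19.51 + j5.228) / (311 + j12.67) = -0.06195 + j0.01934 A.
Step 6 — Convert to polar: |I| = 0.0649 A, ∠I = 162.7°.

I = 0.0649∠162.7° A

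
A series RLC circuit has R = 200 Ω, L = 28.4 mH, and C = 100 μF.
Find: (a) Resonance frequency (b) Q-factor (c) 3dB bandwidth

Step 1 — Resonance: ω₀ = 1/√(LC) = 1/√(0.0284·0.0001) = 593.4 rad/s.
Step 2 — f₀ = ω₀/(2π) = 94.44 Hz.
Step 3 — Series Q: Q = ω₀L/R = 593.4·0.0284/200 = 0.08426.
Step 4 — Bandwidth: Δω = ω₀/Q = 7042 rad/s; BW = Δω/(2π) = 1121 Hz.

(a) f₀ = 94.44 Hz  (b) Q = 0.08426  (c) BW = 1121 Hz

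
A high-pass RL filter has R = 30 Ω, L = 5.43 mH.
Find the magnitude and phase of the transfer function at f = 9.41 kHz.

Step 1 — Angular frequency: ω = 2π·9410 = 5.912e+04 rad/s.
Step 2 — Transfer function: H(jω) = jωL/(R + jωL).
Step 3 — Numerator jωL = j·321; denominator R + jωL = 30 + j321.
Step 4 — H = 0.9913 + j0.09264.
Step 5 — Magnitude: |H| = 0.9957 (-0.0 dB); phase: φ = 5.3°.

|H| = 0.9957 (-0.0 dB), φ = 5.3°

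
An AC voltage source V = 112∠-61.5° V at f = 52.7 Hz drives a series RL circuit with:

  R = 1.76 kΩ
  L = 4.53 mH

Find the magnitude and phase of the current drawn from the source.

Step 1 — Angular frequency: ω = 2π·f = 2π·52.7 = 331.1 rad/s.
Step 2 — Component impedances:
  R: Z = R = 1760 Ω
  L: Z = jωL = j·331.1·0.00453 = 0 + j1.5 Ω
Step 3 — Series combination: Z_total = R + L = 1760 + j1.5 Ω = 1760∠0.0° Ω.
Step 4 — Source phasor: V = 112∠-61.5° V = 53.44 - j98.43 V.
Step 5 — Ohm's law: I = V / Z_total = (53.44 - j98.43) / (1760 + j1.5) = 0.03032 - j0.05595 A.
Step 6 — Convert to polar: |I| = 0.06364 A, ∠I = -61.5°.

I = 0.06364∠-61.5° A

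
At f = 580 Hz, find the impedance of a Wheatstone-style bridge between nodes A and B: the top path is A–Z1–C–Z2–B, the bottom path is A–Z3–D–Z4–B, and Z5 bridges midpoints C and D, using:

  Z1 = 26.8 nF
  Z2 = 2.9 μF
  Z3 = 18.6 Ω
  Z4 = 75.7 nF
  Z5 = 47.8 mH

Step 1 — Angular frequency: ω = 2π·f = 2π·580 = 3644 rad/s.
Step 2 — Component impedances:
  Z1: Z = 1/(jωC) = -j/(ω·C) = 0 - j1.024e+04 Ω
  Z2: Z = 1/(jωC) = -j/(ω·C) = 0 - j94.62 Ω
  Z3: Z = R = 18.6 Ω
  Z4: Z = 1/(jωC) = -j/(ω·C) = 0 - j3625 Ω
  Z5: Z = jωL = j·3644·0.0478 = 0 + j174.2 Ω
Step 3 — Bridge requires nodal analysis (the Z5 bridge couples midpoints C and D, so the two paths cannot be reduced to a simple series/parallel combination). Setting node B to ground and injecting 1 A at node A, the 3-node admittance system at A, C, D solves to V_A = Z_AB = 19.26 + j84.48 Ω = 86.65∠77.2° Ω.

Z = 19.26 + j84.48 Ω = 86.65∠77.2° Ω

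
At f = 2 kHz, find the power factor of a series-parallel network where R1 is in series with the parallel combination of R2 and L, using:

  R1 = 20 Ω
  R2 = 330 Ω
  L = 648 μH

Step 1 — Angular frequency: ω = 2π·f = 2π·2000 = 1.257e+04 rad/s.
Step 2 — Component impedances:
  R1: Z = R = 20 Ω
  R2: Z = R = 330 Ω
  L: Z = jωL = j·1.257e+04·0.000648 = 0 + j8.143 Ω
Step 3 — Parallel branch: R2 || L = 1/(1/R2 + 1/L) = 0.2008 + j8.138 Ω.
Step 4 — Series with R1: Z_total = R1 + (R2 || L) = 20.2 + j8.138 Ω = 21.78∠21.9° Ω.
Step 5 — Power factor: PF = cos(φ) = Re(Z)/|Z| = 20.201/21.778 = 0.9276.
Step 6 — Type: Im(Z) = 8.138 ⇒ lagging (phase φ = 21.9°).

PF = 0.9276 (lagging, φ = 21.9°)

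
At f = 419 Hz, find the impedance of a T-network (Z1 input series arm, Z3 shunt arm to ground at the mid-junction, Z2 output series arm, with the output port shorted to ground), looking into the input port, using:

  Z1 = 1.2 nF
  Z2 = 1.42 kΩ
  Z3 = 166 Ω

Step 1 — Angular frequency: ω = 2π·f = 2π·419 = 2633 rad/s.
Step 2 — Component impedances:
  Z1: Z = 1/(jωC) = -j/(ω·C) = 0 - j3.165e+05 Ω
  Z2: Z = R = 1420 Ω
  Z3: Z = R = 166 Ω
Step 3 — With the output port shorted to ground, the output series arm Z2 runs from the junction to ground; the shunt arm Z3 also runs from the junction to ground. They appear in parallel: Z3 || Z2 = 148.6 Ω.
Step 4 — Series with input arm Z1: Z_in = Z1 + (Z3 || Z2) = 148.6 - j3.165e+05 Ω = 3.165e+05∠-90.0° Ω.

Z = 148.6 - j3.165e+05 Ω = 3.165e+05∠-90.0° Ω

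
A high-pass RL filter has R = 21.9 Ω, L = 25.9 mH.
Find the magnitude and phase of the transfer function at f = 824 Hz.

Step 1 — Angular frequency: ω = 2π·824 = 5177 rad/s.
Step 2 — Transfer function: H(jω) = jωL/(R + jωL).
Step 3 — Numerator jωL = j·134.1; denominator R + jωL = 21.9 + j134.1.
Step 4 — H = 0.974 + j0.1591.
Step 5 — Magnitude: |H| = 0.9869 (-0.1 dB); phase: φ = 9.3°.

|H| = 0.9869 (-0.1 dB), φ = 9.3°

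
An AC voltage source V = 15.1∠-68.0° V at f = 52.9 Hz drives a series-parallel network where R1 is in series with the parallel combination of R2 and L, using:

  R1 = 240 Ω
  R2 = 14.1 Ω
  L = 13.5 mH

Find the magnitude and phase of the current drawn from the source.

Step 1 — Angular frequency: ω = 2π·f = 2π·52.9 = 332.4 rad/s.
Step 2 — Component impedances:
  R1: Z = R = 240 Ω
  R2: Z = R = 14.1 Ω
  L: Z = jωL = j·332.4·0.0135 = 0 + j4.487 Ω
Step 3 — Parallel branch: R2 || L = 1/(1/R2 + 1/L) = 1.297 + j4.074 Ω.
Step 4 — Series with R1: Z_total = R1 + (R2 || L) = 241.3 + j4.074 Ω = 241.3∠1.0° Ω.
Step 5 — Source phasor: V = 15.1∠-68.0° V = 5.657 - j14 V.
Step 6 — Ohm's law: I = V / Z_total = (5.657 - j14) / (241.3 + j4.074) = 0.02246 - j0.0584 A.
Step 7 — Convert to polar: |I| = 0.06257 A, ∠I = -69.0°.

I = 0.06257∠-69.0° A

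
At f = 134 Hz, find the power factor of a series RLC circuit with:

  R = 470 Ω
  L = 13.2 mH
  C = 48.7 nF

Step 1 — Angular frequency: ω = 2π·f = 2π·134 = 841.9 rad/s.
Step 2 — Component impedances:
  R: Z = R = 470 Ω
  L: Z = jωL = j·841.9·0.0132 = 0 + j11.11 Ω
  C: Z = 1/(jωC) = -j/(ω·C) = 0 - j2.439e+04 Ω
Step 3 — Series combination: Z_total = R + L + C = 470 - j2.438e+04 Ω = 2.438e+04∠-88.9° Ω.
Step 4 — Power factor: PF = cos(φ) = Re(Z)/|Z| = 470/2.438e+04 = 0.01928.
Step 5 — Type: Im(Z) = -2.438e+04 ⇒ leading (phase φ = -88.9°).

PF = 0.01928 (leading, φ = -88.9°)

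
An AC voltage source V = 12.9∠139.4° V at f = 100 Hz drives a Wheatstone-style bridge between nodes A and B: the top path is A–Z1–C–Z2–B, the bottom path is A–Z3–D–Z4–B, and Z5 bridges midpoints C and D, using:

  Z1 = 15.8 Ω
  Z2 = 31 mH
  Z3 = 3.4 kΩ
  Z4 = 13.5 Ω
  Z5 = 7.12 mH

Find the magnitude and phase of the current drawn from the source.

Step 1 — Angular frequency: ω = 2π·f = 2π·100 = 628.3 rad/s.
Step 2 — Component impedances:
  Z1: Z = R = 15.8 Ω
  Z2: Z = jωL = j·628.3·0.031 = 0 + j19.48 Ω
  Z3: Z = R = 3400 Ω
  Z4: Z = R = 13.5 Ω
  Z5: Z = jωL = j·628.3·0.00712 = 0 + j4.474 Ω
Step 3 — Bridge requires nodal analysis (the Z5 bridge couples midpoints C and D, so the two paths cannot be reduced to a simple series/parallel combination). Setting node B to ground and injecting 1 A at node A, the 3-node admittance system at A, C, D solves to V_A = Z_AB = 22.52 + j7.434 Ω = 23.71∠18.3° Ω.
Step 4 — Source phasor: V = 12.9∠139.4° V = -9.795 + j8.395 V.
Step 5 — Ohm's law: I = V / Z_total = (-9.795 + j8.395) / (22.52 + j7.434) = -0.2812 + j0.4657 A.
Step 6 — Convert to polar: |I| = 0.544 A, ∠I = 121.1°.

I = 0.544∠121.1° A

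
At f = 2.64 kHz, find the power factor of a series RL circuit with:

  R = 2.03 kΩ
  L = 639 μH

Step 1 — Angular frequency: ω = 2π·f = 2π·2640 = 1.659e+04 rad/s.
Step 2 — Component impedances:
  R: Z = R = 2030 Ω
  L: Z = jωL = j·1.659e+04·0.000639 = 0 + j10.6 Ω
Step 3 — Series combination: Z_total = R + L = 2030 + j10.6 Ω = 2030∠0.3° Ω.
Step 4 — Power factor: PF = cos(φ) = Re(Z)/|Z| = 2030/2030 = 1.
Step 5 — Type: Im(Z) = 10.6 ⇒ lagging (phase φ = 0.3°).

PF = 1 (lagging, φ = 0.3°)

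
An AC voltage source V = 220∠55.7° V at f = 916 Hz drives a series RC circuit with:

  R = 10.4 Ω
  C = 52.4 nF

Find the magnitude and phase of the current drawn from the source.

Step 1 — Angular frequency: ω = 2π·f = 2π·916 = 5755 rad/s.
Step 2 — Component impedances:
  R: Z = R = 10.4 Ω
  C: Z = 1/(jωC) = -j/(ω·C) = 0 - j3316 Ω
Step 3 — Series combination: Z_total = R + C = 10.4 - j3316 Ω = 3316∠-89.8° Ω.
Step 4 — Source phasor: V = 220∠55.7° V = 124 + j181.7 V.
Step 5 — Ohm's law: I = V / Z_total = (124 + j181.7) / (10.4 - j3316) = -0.05469 + j0.03756 A.
Step 6 — Convert to polar: |I| = 0.06635 A, ∠I = 145.5°.

I = 0.06635∠145.5° A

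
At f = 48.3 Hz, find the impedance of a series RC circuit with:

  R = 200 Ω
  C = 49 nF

Step 1 — Angular frequency: ω = 2π·f = 2π·48.3 = 303.5 rad/s.
Step 2 — Component impedances:
  R: Z = R = 200 Ω
  C: Z = 1/(jωC) = -j/(ω·C) = 0 - j6.725e+04 Ω
Step 3 — Series combination: Z_total = R + C = 200 - j6.725e+04 Ω = 6.725e+04∠-89.8° Ω.

Z = 200 - j6.725e+04 Ω = 6.725e+04∠-89.8° Ω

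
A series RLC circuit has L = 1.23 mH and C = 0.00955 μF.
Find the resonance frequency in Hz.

Step 1 — Resonance condition Im(Z)=0 gives ω₀ = 1/√(LC).
Step 2 — ω₀ = 1/√(0.00123·9.55e-09) = 2.918e+05 rad/s.
Step 3 — f₀ = ω₀/(2π) = 4.644e+04 Hz.

f₀ = 4.644e+04 Hz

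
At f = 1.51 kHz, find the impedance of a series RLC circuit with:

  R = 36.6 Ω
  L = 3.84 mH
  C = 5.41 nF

Step 1 — Angular frequency: ω = 2π·f = 2π·1510 = 9488 rad/s.
Step 2 — Component impedances:
  R: Z = R = 36.6 Ω
  L: Z = jωL = j·9488·0.00384 = 0 + j36.43 Ω
  C: Z = 1/(jωC) = -j/(ω·C) = 0 - j1.948e+04 Ω
Step 3 — Series combination: Z_total = R + L + C = 36.6 - j1.945e+04 Ω = 1.945e+04∠-89.9° Ω.

Z = 36.6 - j1.945e+04 Ω = 1.945e+04∠-89.9° Ω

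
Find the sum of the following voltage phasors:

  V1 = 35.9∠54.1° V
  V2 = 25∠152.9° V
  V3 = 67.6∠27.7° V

Step 1 — Convert each phasor to rectangular form:
  V1 = 35.9·(cos(54.1°) + j·sin(54.1°)) = 21.05 + j29.08 V
  V2 = 25·(cos(152.9°) + j·sin(152.9°)) = -22.26 + j11.39 V
  V3 = 67.6·(cos(27.7°) + j·sin(27.7°)) = 59.85 + j31.42 V
Step 2 — Sum components: V_total = 58.65 + j71.89 V.
Step 3 — Convert to polar: |V_total| = 92.78 V, ∠V_total = 50.8°.

V_total = 92.78∠50.8° V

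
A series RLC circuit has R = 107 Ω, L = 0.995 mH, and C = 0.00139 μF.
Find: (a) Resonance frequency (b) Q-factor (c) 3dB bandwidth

Step 1 — Resonance condition Im(Z)=0 gives ω₀ = 1/√(LC).
Step 2 — ω₀ = 1/√(0.000995·1.39e-09) = 8.503e+05 rad/s.
Step 3 — f₀ = ω₀/(2π) = 1.353e+05 Hz.
Step 4 — Series Q: Q = ω₀L/R = 8.503e+05·0.000995/107 = 7.907.
Step 5 — 3dB bandwidth: Δω = ω₀/Q = 1.075e+05 rad/s; BW = Δω/(2π) = 1.712e+04 Hz.

(a) f₀ = 1.353e+05 Hz  (b) Q = 7.907  (c) BW = 1.712e+04 Hz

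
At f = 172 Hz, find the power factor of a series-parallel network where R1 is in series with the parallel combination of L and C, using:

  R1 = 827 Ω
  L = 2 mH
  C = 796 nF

Step 1 — Angular frequency: ω = 2π·f = 2π·172 = 1081 rad/s.
Step 2 — Component impedances:
  R1: Z = R = 827 Ω
  L: Z = jωL = j·1081·0.002 = 0 + j2.161 Ω
  C: Z = 1/(jωC) = -j/(ω·C) = 0 - j1162 Ω
Step 3 — Parallel branch: L || C = 1/(1/L + 1/C) = 0 + j2.165 Ω.
Step 4 — Series with R1: Z_total = R1 + (L || C) = 827 + j2.165 Ω = 827∠0.2° Ω.
Step 5 — Power factor: PF = cos(φ) = Re(Z)/|Z| = 827/827 = 1.
Step 6 — Type: Im(Z) = 2.165 ⇒ lagging (phase φ = 0.2°).

PF = 1 (lagging, φ = 0.2°)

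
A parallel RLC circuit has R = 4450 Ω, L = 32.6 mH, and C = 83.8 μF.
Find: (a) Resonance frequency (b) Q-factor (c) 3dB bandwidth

Step 1 — Resonance: ω₀ = 1/√(LC) = 1/√(0.0326·8.38e-05) = 605 rad/s.
Step 2 — f₀ = ω₀/(2π) = 96.29 Hz.
Step 3 — Parallel Q: Q = R/(ω₀L) = 4450/(605·0.0326) = 225.6.
Step 4 — Bandwidth: Δω = ω₀/Q = 2.682 rad/s; BW = Δω/(2π) = 0.4268 Hz.

(a) f₀ = 96.29 Hz  (b) Q = 225.6  (c) BW = 0.4268 Hz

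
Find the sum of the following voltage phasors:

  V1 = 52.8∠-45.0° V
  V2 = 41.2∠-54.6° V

Step 1 — Convert each phasor to rectangular form:
  V1 = 52.8·(cos(-45.0°) + j·sin(-45.0°)) = 37.34 - j37.34 V
  V2 = 41.2·(cos(-54.6°) + j·sin(-54.6°)) = 23.87 - j33.58 V
Step 2 — Sum components: V_total = 61.2 - j70.92 V.
Step 3 — Convert to polar: |V_total| = 93.68 V, ∠V_total = -49.2°.

V_total = 93.68∠-49.2° V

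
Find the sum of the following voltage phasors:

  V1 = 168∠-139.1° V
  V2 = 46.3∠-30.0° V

Step 1 — Convert each phasor to rectangular form:
  V1 = 168·(cos(-139.1°) + j·sin(-139.1°)) = -127 - j110 V
  V2 = 46.3·(cos(-30.0°) + j·sin(-30.0°)) = 40.1 - j23.15 V
Step 2 — Sum components: V_total = -86.89 - j133.1 V.
Step 3 — Convert to polar: |V_total| = 159 V, ∠V_total = -123.1°.

V_total = 159∠-123.1° V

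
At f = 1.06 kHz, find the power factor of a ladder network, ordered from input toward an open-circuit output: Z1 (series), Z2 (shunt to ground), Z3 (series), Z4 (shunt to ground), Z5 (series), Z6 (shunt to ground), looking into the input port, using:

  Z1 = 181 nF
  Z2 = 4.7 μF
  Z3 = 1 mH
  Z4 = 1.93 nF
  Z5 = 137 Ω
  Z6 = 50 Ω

Step 1 — Angular frequency: ω = 2π·f = 2π·1060 = 6660 rad/s.
Step 2 — Component impedances:
  Z1: Z = 1/(jωC) = -j/(ω·C) = 0 - j829.5 Ω
  Z2: Z = 1/(jωC) = -j/(ω·C) = 0 - j31.95 Ω
  Z3: Z = jωL = j·6660·0.001 = 0 + j6.66 Ω
  Z4: Z = 1/(jωC) = -j/(ω·C) = 0 - j7.78e+04 Ω
  Z5: Z = R = 137 Ω
  Z6: Z = R = 50 Ω
Step 3 — Ladder network (open output): work backward from the far end, alternating series and parallel combinations. Z_in = 5.356 - j860.7 Ω = 860.8∠-89.6° Ω.
Step 4 — Power factor: PF = cos(φ) = Re(Z)/|Z| = 5.356/860.8 = 0.006222.
Step 5 — Type: Im(Z) = -860.7 ⇒ leading (phase φ = -89.6°).

PF = 0.006222 (leading, φ = -89.6°)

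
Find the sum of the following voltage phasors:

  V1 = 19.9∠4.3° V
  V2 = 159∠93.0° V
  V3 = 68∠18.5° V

Step 1 — Convert each phasor to rectangular form:
  V1 = 19.9·(cos(4.3°) + j·sin(4.3°)) = 19.84 + j1.492 V
  V2 = 159·(cos(93.0°) + j·sin(93.0°)) = -8.321 + j158.8 V
  V3 = 68·(cos(18.5°) + j·sin(18.5°)) = 64.49 + j21.58 V
Step 2 — Sum components: V_total = 76.01 + j181.9 V.
Step 3 — Convert to polar: |V_total| = 197.1 V, ∠V_total = 67.3°.

V_total = 197.1∠67.3° V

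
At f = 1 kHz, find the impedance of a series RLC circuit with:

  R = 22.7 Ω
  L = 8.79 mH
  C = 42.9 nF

Step 1 — Angular frequency: ω = 2π·f = 2π·1000 = 6283 rad/s.
Step 2 — Component impedances:
  R: Z = R = 22.7 Ω
  L: Z = jωL = j·6283·0.00879 = 0 + j55.23 Ω
  C: Z = 1/(jωC) = -j/(ω·C) = 0 - j3710 Ω
Step 3 — Series combination: Z_total = R + L + C = 22.7 - j3655 Ω = 3655∠-89.6° Ω.

Z = 22.7 - j3655 Ω = 3655∠-89.6° Ω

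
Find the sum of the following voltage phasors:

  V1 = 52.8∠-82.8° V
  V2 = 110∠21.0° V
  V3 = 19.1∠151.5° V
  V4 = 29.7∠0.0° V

Step 1 — Convert each phasor to rectangular form:
  V1 = 52.8·(cos(-82.8°) + j·sin(-82.8°)) = 6.618 - j52.38 V
  V2 = 110·(cos(21.0°) + j·sin(21.0°)) = 102.7 + j39.42 V
  V3 = 19.1·(cos(151.5°) + j·sin(151.5°)) = -16.79 + j9.114 V
  V4 = 29.7·(cos(0.0°) + j·sin(0.0°)) = 29.7 V
Step 2 — Sum components: V_total = 122.2 - j3.849 V.
Step 3 — Convert to polar: |V_total| = 122.3 V, ∠V_total = -1.8°.

V_total = 122.3∠-1.8° V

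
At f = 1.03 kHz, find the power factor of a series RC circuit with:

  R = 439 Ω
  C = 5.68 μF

Step 1 — Angular frequency: ω = 2π·f = 2π·1030 = 6472 rad/s.
Step 2 — Component impedances:
  R: Z = R = 439 Ω
  C: Z = 1/(jωC) = -j/(ω·C) = 0 - j27.2 Ω
Step 3 — Series combination: Z_total = R + C = 439 - j27.2 Ω = 439.8∠-3.5° Ω.
Step 4 — Power factor: PF = cos(φ) = Re(Z)/|Z| = 439/439.84 = 0.9981.
Step 5 — Type: Im(Z) = -27.2 ⇒ leading (phase φ = -3.5°).

PF = 0.9981 (leading, φ = -3.5°)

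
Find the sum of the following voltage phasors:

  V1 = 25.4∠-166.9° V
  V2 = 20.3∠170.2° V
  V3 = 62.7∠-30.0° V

Step 1 — Convert each phasor to rectangular form:
  V1 = 25.4·(cos(-166.9°) + j·sin(-166.9°)) = -24.74 - j5.757 V
  V2 = 20.3·(cos(170.2°) + j·sin(170.2°)) = -20 + j3.455 V
  V3 = 62.7·(cos(-30.0°) + j·sin(-30.0°)) = 54.3 - j31.35 V
Step 2 — Sum components: V_total = 9.557 - j33.65 V.
Step 3 — Convert to polar: |V_total| = 34.98 V, ∠V_total = -74.1°.

V_total = 34.98∠-74.1° V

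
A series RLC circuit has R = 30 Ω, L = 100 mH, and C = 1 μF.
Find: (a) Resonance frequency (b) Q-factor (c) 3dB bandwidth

Step 1 — Resonance: ω₀ = 1/√(LC) = 1/√(0.1·1e-06) = 3162 rad/s.
Step 2 — f₀ = ω₀/(2π) = 503.3 Hz.
Step 3 — Series Q: Q = ω₀L/R = 3162·0.1/30 = 10.54.
Step 4 — Bandwidth: Δω = ω₀/Q = 300 rad/s; BW = Δω/(2π) = 47.75 Hz.

(a) f₀ = 503.3 Hz  (b) Q = 10.54  (c) BW = 47.75 Hz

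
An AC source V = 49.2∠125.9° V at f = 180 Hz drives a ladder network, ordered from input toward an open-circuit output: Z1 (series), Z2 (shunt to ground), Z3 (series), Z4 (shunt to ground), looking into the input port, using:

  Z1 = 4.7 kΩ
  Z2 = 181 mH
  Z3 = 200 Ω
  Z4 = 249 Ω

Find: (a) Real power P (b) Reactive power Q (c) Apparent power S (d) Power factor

Step 1 — Angular frequency: ω = 2π·f = 2π·180 = 1131 rad/s.
Step 2 — Component impedances:
  Z1: Z = R = 4700 Ω
  Z2: Z = jωL = j·1131·0.181 = 0 + j204.7 Ω
  Z3: Z = R = 200 Ω
  Z4: Z = R = 249 Ω
Step 3 — Ladder network (open output): work backward from the far end, alternating series and parallel combinations. Z_in = 4777 + j169.5 Ω = 4780∠2.0° Ω.
Step 4 — Source phasor: V = 49.2∠125.9° V = -28.85 + j39.85 V.
Step 5 — Current: I = V / Z = -0.005736 + j0.008546 A = 0.01029∠123.9° A.
Step 6 — Complex power: S = V·I* = 0.5061 + j0.01795 VA.
Step 7 — Real power: P = Re(S) = 0.5061 W.
Step 8 — Reactive power: Q = Im(S) = 0.01795 VAR.
Step 9 — Apparent power: |S| = 0.5064 VA.
Step 10 — Power factor: PF = P/|S| = 0.9994 (lagging).

(a) P = 0.5061 W  (b) Q = 0.01795 VAR  (c) S = 0.5064 VA  (d) PF = 0.9994 (lagging)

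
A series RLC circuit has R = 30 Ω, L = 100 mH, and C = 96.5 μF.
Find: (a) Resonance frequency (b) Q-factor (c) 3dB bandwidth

Step 1 — Resonance condition Im(Z)=0 gives ω₀ = 1/√(LC).
Step 2 — ω₀ = 1/√(0.1·9.65e-05) = 321.9 rad/s.
Step 3 — f₀ = ω₀/(2π) = 51.23 Hz.
Step 4 — Series Q: Q = ω₀L/R = 321.9·0.1/30 = 1.073.
Step 5 — 3dB bandwidth: Δω = ω₀/Q = 300 rad/s; BW = Δω/(2π) = 47.75 Hz.

(a) f₀ = 51.23 Hz  (b) Q = 1.073  (c) BW = 47.75 Hz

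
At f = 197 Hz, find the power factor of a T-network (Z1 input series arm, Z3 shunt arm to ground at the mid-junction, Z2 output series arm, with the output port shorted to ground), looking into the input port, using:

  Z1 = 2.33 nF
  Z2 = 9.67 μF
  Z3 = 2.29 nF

Step 1 — Angular frequency: ω = 2π·f = 2π·197 = 1238 rad/s.
Step 2 — Component impedances:
  Z1: Z = 1/(jωC) = -j/(ω·C) = 0 - j3.467e+05 Ω
  Z2: Z = 1/(jωC) = -j/(ω·C) = 0 - j83.55 Ω
  Z3: Z = 1/(jωC) = -j/(ω·C) = 0 - j3.528e+05 Ω
Step 3 — With the output port shorted to ground, the output series arm Z2 runs from the junction to ground; the shunt arm Z3 also runs from the junction to ground. They appear in parallel: Z3 || Z2 = 0 - j83.53 Ω.
Step 4 — Series with input arm Z1: Z_in = Z1 + (Z3 || Z2) = 0 - j3.468e+05 Ω = 3.468e+05∠-90.0° Ω.
Step 5 — Power factor: PF = cos(φ) = Re(Z)/|Z| = 0/3.468e+05 = 0.
Step 6 — Type: Im(Z) = -3.468e+05 ⇒ leading (phase φ = -90.0°).

PF = 0 (leading, φ = -90.0°)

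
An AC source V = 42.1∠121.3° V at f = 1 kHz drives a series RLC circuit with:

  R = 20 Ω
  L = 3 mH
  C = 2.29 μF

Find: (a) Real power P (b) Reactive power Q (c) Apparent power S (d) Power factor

Step 1 — Angular frequency: ω = 2π·f = 2π·1000 = 6283 rad/s.
Step 2 — Component impedances:
  R: Z = R = 20 Ω
  L: Z = jωL = j·6283·0.003 = 0 + j18.85 Ω
  C: Z = 1/(jωC) = -j/(ω·C) = 0 - j69.5 Ω
Step 3 — Series combination: Z_total = R + L + C = 20 - j50.65 Ω = 54.46∠-68.5° Ω.
Step 4 — Source phasor: V = 42.1∠121.3° V = -21.87 + j35.97 V.
Step 5 — Current: I = V / Z = -0.7619 - j0.131 A = 0.7731∠-170.2° A.
Step 6 — Complex power: S = V·I* = 11.95 - j30.27 VA.
Step 7 — Real power: P = Re(S) = 11.95 W.
Step 8 — Reactive power: Q = Im(S) = -30.27 VAR.
Step 9 — Apparent power: |S| = 32.55 VA.
Step 10 — Power factor: PF = P/|S| = 0.3673 (leading).

(a) P = 11.95 W  (b) Q = -30.27 VAR  (c) S = 32.55 VA  (d) PF = 0.3673 (leading)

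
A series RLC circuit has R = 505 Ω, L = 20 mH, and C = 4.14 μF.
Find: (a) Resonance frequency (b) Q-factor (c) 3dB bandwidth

Step 1 — Resonance: ω₀ = 1/√(LC) = 1/√(0.02·4.14e-06) = 3475 rad/s.
Step 2 — f₀ = ω₀/(2π) = 553.1 Hz.
Step 3 — Series Q: Q = ω₀L/R = 3475·0.02/505 = 0.1376.
Step 4 — Bandwidth: Δω = ω₀/Q = 2.525e+04 rad/s; BW = Δω/(2π) = 4019 Hz.

(a) f₀ = 553.1 Hz  (b) Q = 0.1376  (c) BW = 4019 Hz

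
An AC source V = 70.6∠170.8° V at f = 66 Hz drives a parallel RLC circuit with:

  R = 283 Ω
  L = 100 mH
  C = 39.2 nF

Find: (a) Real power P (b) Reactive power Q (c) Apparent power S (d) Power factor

Step 1 — Angular frequency: ω = 2π·f = 2π·66 = 414.7 rad/s.
Step 2 — Component impedances:
  R: Z = R = 283 Ω
  L: Z = jωL = j·414.7·0.1 = 0 + j41.47 Ω
  C: Z = 1/(jωC) = -j/(ω·C) = 0 - j6.152e+04 Ω
Step 3 — Parallel combination: 1/Z_total = 1/R + 1/L + 1/C; Z_total = 5.957 + j40.62 Ω = 41.06∠81.7° Ω.
Step 4 — Source phasor: V = 70.6∠170.8° V = -69.69 + j11.29 V.
Step 5 — Current: I = V / Z = 0.02575 + j1.719 A = 1.72∠89.1° A.
Step 6 — Complex power: S = V·I* = 17.61 + j120.1 VA.
Step 7 — Real power: P = Re(S) = 17.61 W.
Step 8 — Reactive power: Q = Im(S) = 120.1 VAR.
Step 9 — Apparent power: |S| = 121.4 VA.
Step 10 — Power factor: PF = P/|S| = 0.1451 (lagging).

(a) P = 17.61 W  (b) Q = 120.1 VAR  (c) S = 121.4 VA  (d) PF = 0.1451 (lagging)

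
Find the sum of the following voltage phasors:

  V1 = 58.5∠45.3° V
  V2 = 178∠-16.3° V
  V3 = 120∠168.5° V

Step 1 — Convert each phasor to rectangular form:
  V1 = 58.5·(cos(45.3°) + j·sin(45.3°)) = 41.15 + j41.58 V
  V2 = 178·(cos(-16.3°) + j·sin(-16.3°)) = 170.8 - j49.96 V
  V3 = 120·(cos(168.5°) + j·sin(168.5°)) = -117.6 + j23.92 V
Step 2 — Sum components: V_total = 94.4 + j15.55 V.
Step 3 — Convert to polar: |V_total| = 95.67 V, ∠V_total = 9.4°.

V_total = 95.67∠9.4° V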